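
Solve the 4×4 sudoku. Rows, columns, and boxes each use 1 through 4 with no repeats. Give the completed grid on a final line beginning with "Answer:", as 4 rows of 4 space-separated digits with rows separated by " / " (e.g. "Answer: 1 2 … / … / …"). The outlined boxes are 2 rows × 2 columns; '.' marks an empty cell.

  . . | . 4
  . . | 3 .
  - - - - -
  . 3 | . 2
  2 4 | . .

Step 1. [r2c4∈{1}] r2c4 is down to just 1. So r2c4=1.
Step 2. [r1c2∈{1,2}] r1c2 is the only open cell in col 2 admitting 1. So r1c2=1.
Step 3. [r4c3∈{1}] nothing but 1 survives at r4c3. So r4c3=1.
Step 4. [r2c2∈{2}] only 2 remains possible at r2c2, so r2c2=2.
Step 5. [r4c4∈{3}] r4c4's peers cover all but 3, so r4c4=3.
Step 6. [r3c1∈{1}] r3c1 is down to just 1, so r3c1=1.
Step 7. [r2c1∈{4}] nothing but 4 survives at r2c1, so r2c1=4.
Step 8. [r3c3∈{4}] only 4 remains possible at r3c3. So r3c3=4.
Step 9. [r1c1∈{3}] r1c1's peers cover all but 3. So r1c1=3.
Step 10. [r1c3∈{2}] r1c3 has the single candidate 2 ⇒ r1c3=2.

Answer: 3 1 2 4 / 4 2 3 1 / 1 3 4 2 / 2 4 1 3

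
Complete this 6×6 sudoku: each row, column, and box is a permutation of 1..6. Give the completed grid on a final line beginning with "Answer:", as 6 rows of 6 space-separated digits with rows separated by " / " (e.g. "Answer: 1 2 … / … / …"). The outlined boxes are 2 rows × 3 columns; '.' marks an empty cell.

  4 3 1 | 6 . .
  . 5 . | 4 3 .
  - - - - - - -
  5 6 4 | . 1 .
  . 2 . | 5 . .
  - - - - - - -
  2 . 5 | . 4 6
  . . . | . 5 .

Step 1. [r5c4∈{1,3}] 3 has one home in row 5: r5c4. So r5c4=3.
Step 2. [r6c4∈{1,2}] across col 4, 1 lands solely at r6c4, so r6c4=1.
Step 3. [r6c6∈{2}] nothing but 2 survives at r6c6. So r6c6=2.
Step 4. [r4c3∈{3}] nothing but 3 survives at r4c3 ⇒ r4c3=3.
Step 5. [r2c1∈{6}] r2c1's peers cover all but 6 ⇒ r2c1=6.
Step 6. [r6c1∈{3}] only 3 remains possible at r6c1 ⇒ r6c1=3.
Step 7. [r4c1∈{1}] nothing but 1 survives at r4c1. So r4c1=1.
Step 8. [r5c2∈{1}] r5c2 has the single candidate 1, so r5c2=1.
Step 9. [r1c5∈{2}] r1c5 has the single candidate 2 ⇒ r1c5=2.
Step 10. [r1c6∈{5}] r1c6 has the single candidate 5, so r1c6=5.
Step 11. [r2c3∈{2}] r2c3 has the single candidate 2, so r2c3=2.
Step 12. [r3c6∈{3}] nothing but 3 survives at r3c6, so r3c6=3.
Step 13. [r3c4∈{2}] r3c4 is down to just 2, so r3c4=2.
Step 14. [r6c3∈{6}] r6c3's peers cover all but 6 ⇒ r6c3=6.
Step 15. [r6c2∈{4}] r6c2 is down to just 4. So r6c2=4.
Step 16. [r4c6∈{4}] r4c6's peers cover all but 4. So r4c6=4.
Step 17. [r4c5∈{6}] r4c5 is down to just 6 ⇒ r4c5=6.
Step 18. [r2c6∈{1}] only 1 remains possible at r2c6. So r2c6=1.

Answer: 4 3 1 6 2 5 / 6 5 2 4 3 1 / 5 6 4 2 1 3 / 1 2 3 5 6 4 / 2 1 5 3 4 6 / 3 4 6 1 5 2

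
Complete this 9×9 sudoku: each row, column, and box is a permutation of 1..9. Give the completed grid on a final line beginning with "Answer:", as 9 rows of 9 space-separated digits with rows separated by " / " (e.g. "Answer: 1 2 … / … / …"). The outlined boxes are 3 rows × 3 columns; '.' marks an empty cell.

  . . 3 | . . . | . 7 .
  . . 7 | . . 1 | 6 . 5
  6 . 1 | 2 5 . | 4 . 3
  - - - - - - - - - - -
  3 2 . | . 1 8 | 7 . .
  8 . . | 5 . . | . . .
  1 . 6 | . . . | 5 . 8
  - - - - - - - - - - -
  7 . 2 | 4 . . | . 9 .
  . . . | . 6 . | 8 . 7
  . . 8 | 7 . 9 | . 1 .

Step 1. [r3c2∈{8,9}] across row 3, 9 lands solely at r3c2. So r3c2=9.
Step 2. [r8c8∈{2,3,4,5}] r8c8 is the only open cell in col 8 admitting 5 ⇒ r8c8=5.
Step 3. [r9c9∈{2,4,6}] in box 9, 4 fits only at r9c9 ⇒ r9c9=4.
Step 4. [r7c7∈{3}] nothing but 3 survives at r7c7 ⇒ r7c7=3.
Step 5. [r8c6∈{2,3}] row 8 places 2 nowhere but r8c6 ⇒ r8c6=2.
Step 6. [r9c5∈{3}] nothing but 3 survives at r9c5. So r9c5=3.
Step 7. [r9c1∈{5}] only 5 remains possible at r9c1 ⇒ r9c1=5.
Step 8. [r2c4∈{3,8,9}] across row 2, 3 lands solely at r2c4, so r2c4=3.
Step 9. [r2c5∈{4,8,9}] r2c5 is the only open cell in row 2 admitting 9. So r2c5=9.
Step 10. [r1c4∈{6,8}] col 4 places 8 nowhere but r1c4, so r1c4=8.
Step 11. [r1c5∈{4}] r1c5 is down to just 4. So r1c5=4.
Step 12. [r4c4∈{6,9}] across col 4, 6 lands solely at r4c4, so r4c4=6.
Step 13. [r5c8∈{2,3,4,6}] across col 8, 6 lands solely at r5c8, so r5c8=6.
Step 14. [r4c9∈{9}] r4c9 has the single candidate 9, so r4c9=9.
Step 15. [r6c8∈{2,3,4}] col 8 places 3 nowhere but r6c8 ⇒ r6c8=3.
Step 16. [r2c8∈{2,8}] 2 has one home in col 8: r2c8. So r2c8=2.
Step 17. [r5c9∈{1,2}] r5c9 is the only open cell in col 9 admitting 2, so r5c9=2.
Step 18. [r5c5∈{7}] r5c5 has the single candidate 7 ⇒ r5c5=7.
Step 19. [r5c2∈{4}] r5c2's peers cover all but 4 ⇒ r5c2=4.
Step 20. [r7c2∈{1,6}] in row 7, 1 fits only at r7c2, so r7c2=1.
Step 21. [r8c3∈{4,9}] col 3 places 4 nowhere but r8c3, so r8c3=4.
Step 22. [r5c7∈{1}] only 1 remains possible at r5c7 ⇒ r5c7=1.
Step 23. [r5c6∈{3}] r5c6's peers cover all but 3, so r5c6=3.
Step 24. [r5c3∈{9}] r5c3 has the single candidate 9. So r5c3=9.
Step 25. [r4c8∈{4}] r4c8 is down to just 4, so r4c8=4.
Step 26. [r6c6∈{4}] r6c6 has the single candidate 4, so r6c6=4.
Step 27. [r3c8∈{8}] only 8 remains possible at r3c8 ⇒ r3c8=8.
Step 28. [r2c1∈{4}] r2c1 is down to just 4. So r2c1=4.
Step 29. [r4c3∈{5}] only 5 remains possible at r4c3, so r4c3=5.
Step 30. [r8c1∈{9}] r8c1 is down to just 9 ⇒ r8c1=9.
Step 31. [r2c2∈{8}] nothing but 8 survives at r2c2 ⇒ r2c2=8.
Step 32. [r6c4∈{9}] r6c4 has the single candidate 9. So r6c4=9.
Step 33. [r3c6∈{7}] r3c6 has the single candidate 7, so r3c6=7.
Step 34. [r8c2∈{3}] only 3 remains possible at r8c2 ⇒ r8c2=3.
Step 35. [r7c6∈{5}] nothing but 5 survives at r7c6. So r7c6=5.
Step 36. [r6c5∈{2}] only 2 remains possible at r6c5, so r6c5=2.
Step 37. [r1c1∈{2}] r1c1 is down to just 2 ⇒ r1c1=2.
Step 38. [r1c2∈{5}] r1c2 is down to just 5 ⇒ r1c2=5.
Step 39. [r7c9∈{6}] only 6 remains possible at r7c9 ⇒ r7c9=6.
Step 40. [r8c4∈{1}] only 1 remains possible at r8c4 ⇒ r8c4=1.
Step 41. [r7c5∈{8}] r7c5 has the single candidate 8. So r7c5=8.
Step 42. [r1c6∈{6}] nothing but 6 survives at r1c6 ⇒ r1c6=6.
Step 43. [r1c7∈{9}] only 9 remains possible at r1c7 ⇒ r1c7=9.
Step 44. [r9c7∈{2}] only 2 remains possible at r9c7, so r9c7=2.
Step 45. [r6c2∈{7}] r6c2 is down to just 7. So r6c2=7.
Step 46. [r1c9∈{1}] r1c9 is down to just 1. So r1c9=1.
Step 47. [r9c2∈{6}] r9c2 has the single candidate 6 ⇒ r9c2=6.

Answer: 2 5 3 8 4 6 9 7 1 / 4 8 7 3 9 1 6 2 5 / 6 9 1 2 5 7 4 8 3 / 3 2 5 6 1 8 7 4 9 / 8 4 9 5 7 3 1 6 2 / 1 7 6 9 2 4 5 3 8 / 7 1 2 4 8 5 3 9 6 / 9 3 4 1 6 2 8 5 7 / 5 6 8 7 3 9 2 1 4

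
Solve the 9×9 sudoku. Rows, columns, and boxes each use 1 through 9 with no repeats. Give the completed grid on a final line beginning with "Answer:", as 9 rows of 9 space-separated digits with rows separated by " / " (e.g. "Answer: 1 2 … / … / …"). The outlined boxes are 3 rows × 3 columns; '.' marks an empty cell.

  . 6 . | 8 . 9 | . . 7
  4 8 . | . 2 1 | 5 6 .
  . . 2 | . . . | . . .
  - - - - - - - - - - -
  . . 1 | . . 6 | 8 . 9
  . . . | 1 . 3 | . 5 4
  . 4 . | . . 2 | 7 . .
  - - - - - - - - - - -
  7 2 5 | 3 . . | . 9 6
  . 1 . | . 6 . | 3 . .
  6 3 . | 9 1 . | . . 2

Step 1. [r2c3∈{3,7,9}] across row 2, 9 lands solely at r2c3. So r2c3=9.
Step 2. [r9c7∈{4}] nothing but 4 survives at r9c7, so r9c7=4.
Step 3. [r6c4∈{5}] nothing but 5 survives at r6c4. So r6c4=5.
Step 4. [r9c3∈{8}] r9c3 has the single candidate 8 ⇒ r9c3=8.
Step 5. [r3c2∈{5,7}] box 1 places 7 nowhere but r3c2 ⇒ r3c2=7.
Step 6. [r1c3∈{3}] nothing but 3 survives at r1c3, so r1c3=3.
Step 7. [r3c5∈{3,4,5}] col 5 places 3 nowhere but r3c5, so r3c5=3.
Step 8. [r1c5∈{4,5}] r1c5 is the only open cell in col 5 admitting 5. So r1c5=5.
Step 9. [r3c6∈{4}] r3c6 has the single candidate 4 ⇒ r3c6=4.
Step 10. [r5c2∈{9}] nothing but 9 survives at r5c2, so r5c2=9.
Step 11. [r7c5∈{4,8}] in row 7, 4 fits only at r7c5. So r7c5=4.
Step 12. [r1c1∈{1}] r1c1's peers cover all but 1, so r1c1=1.
Step 13. [r9c6∈{5,7}] r9c6 is the only open cell in row 9 admitting 5, so r9c6=5.
Step 14. [r8c6∈{7,8}] across col 6, 7 lands solely at r8c6. So r8c6=7.
Step 15. [r4c5∈{7}] r4c5 has the single candidate 7 ⇒ r4c5=7.
Step 16. [r8c8∈{8}] only 8 remains possible at r8c8, so r8c8=8.
Step 17. [r3c8∈{1}] r3c8 has the single candidate 1, so r3c8=1.
Step 18. [r6c8∈{3}] r6c8 is down to just 3, so r6c8=3.
Step 19. [r4c8∈{2}] r4c8's peers cover all but 2, so r4c8=2.
Step 20. [r6c1∈{8}] only 8 remains possible at r6c1, so r6c1=8.
Step 21. [r4c1∈{3,5}] row 4 places 3 nowhere but r4c1, so r4c1=3.
Step 22. [r5c3∈{6,7}] row 5 places 7 nowhere but r5c3. So r5c3=7.
Step 23. [r4c2∈{5}] only 5 remains possible at r4c2 ⇒ r4c2=5.
Step 24. [r2c9∈{3}] only 3 remains possible at r2c9 ⇒ r2c9=3.
Step 25. [r8c3∈{4}] nothing but 4 survives at r8c3, so r8c3=4.
Step 26. [r8c9∈{5}] only 5 remains possible at r8c9, so r8c9=5.
Step 27. [r5c1∈{2}] only 2 remains possible at r5c1. So r5c1=2.
Step 28. [r6c3∈{6}] only 6 remains possible at r6c3 ⇒ r6c3=6.
Step 29. [r3c1∈{5}] only 5 remains possible at r3c1, so r3c1=5.
Step 30. [r5c5∈{8}] nothing but 8 survives at r5c5, so r5c5=8.
Step 31. [r2c4∈{7}] r2c4 has the single candidate 7, so r2c4=7.
Step 32. [r9c8∈{7}] only 7 remains possible at r9c8. So r9c8=7.
Step 33. [r3c7∈{9}] nothing but 9 survives at r3c7, so r3c7=9.
Step 34. [r1c7∈{2}] nothing but 2 survives at r1c7, so r1c7=2.
Step 35. [r5c7∈{6}] r5c7 is down to just 6. So r5c7=6.
Step 36. [r3c9∈{8}] only 8 remains possible at r3c9. So r3c9=8.
Step 37. [r1c8∈{4}] r1c8's peers cover all but 4 ⇒ r1c8=4.
Step 38. [r6c5∈{9}] r6c5 is down to just 9, so r6c5=9.
Step 39. [r7c6∈{8}] nothing but 8 survives at r7c6 ⇒ r7c6=8.
Step 40. [r7c7∈{1}] only 1 remains possible at r7c7 ⇒ r7c7=1.
Step 41. [r8c4∈{2}] r8c4 has the single candidate 2. So r8c4=2.
Step 42. [r4c4∈{4}] r4c4 is down to just 4, so r4c4=4.
Step 43. [r8c1∈{9}] nothing but 9 survives at r8c1, so r8c1=9.
Step 44. [r3c4∈{6}] nothing but 6 survives at r3c4, so r3c4=6.
Step 45. [r6c9∈{1}] r6c9 has the single candidate 1. So r6c9=1.

Answer: 1 6 3 8 5 9 2 4 7 / 4 8 9 7 2 1 5 6 3 / 5 7 2 6 3 4 9 1 8 / 3 5 1 4 7 6 8 2 9 / 2 9 7 1 8 3 6 5 4 / 8 4 6 5 9 2 7 3 1 / 7 2 5 3 4 8 1 9 6 / 9 1 4 2 6 7 3 8 5 / 6 3 8 9 1 5 4 7 2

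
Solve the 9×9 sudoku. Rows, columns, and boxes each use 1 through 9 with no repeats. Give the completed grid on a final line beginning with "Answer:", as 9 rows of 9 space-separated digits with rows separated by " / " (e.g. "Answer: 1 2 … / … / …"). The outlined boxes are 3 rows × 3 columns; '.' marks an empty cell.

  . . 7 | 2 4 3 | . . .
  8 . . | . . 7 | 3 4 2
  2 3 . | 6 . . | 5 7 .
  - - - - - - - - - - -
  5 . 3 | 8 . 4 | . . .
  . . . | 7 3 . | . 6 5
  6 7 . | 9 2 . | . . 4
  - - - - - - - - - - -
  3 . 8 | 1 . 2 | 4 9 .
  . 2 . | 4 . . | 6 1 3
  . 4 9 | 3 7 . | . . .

Step 1. [r6c3∈{1}] only 1 remains possible at r6c3. So r6c3=1.
Step 2. [r4c2∈{9}] r4c2 has the single candidate 9, so r4c2=9.
Step 3. [r1c2∈{1,5,6}] r1c2 is the only open cell in row 1 admitting 5, so r1c2=5.
Step 4. [r9c9∈{8}] r9c9's peers cover all but 8. So r9c9=8.
Step 5. [r2c5∈{1,5,9}] row 2 places 9 nowhere but r2c5 ⇒ r2c5=9.
Step 6. [r5c7∈{1,2,8,9}] in row 5, 9 fits only at r5c7, so r5c7=9.
Step 7. [r7c5∈{5,6}] across row 7, 5 lands solely at r7c5 ⇒ r7c5=5.
Step 8. [r4c7∈{1,2,7}] col 7 places 7 nowhere but r4c7 ⇒ r4c7=7.
Step 9. [r1c7∈{1,8}] r1c7 is the only open cell in col 7 admitting 1 ⇒ r1c7=1.
Step 10. [r8c5∈{8}] r8c5's peers cover all but 8. So r8c5=8.
Step 11. [r5c6∈{1}] nothing but 1 survives at r5c6. So r5c6=1.
Step 12. [r1c1∈{9}] only 9 remains possible at r1c1 ⇒ r1c1=9.
Step 13. [r6c8∈{3,8}] r6c8 is the only open cell in row 6 admitting 3, so r6c8=3.
Step 14. [r7c2∈{6}] r7c2 has the single candidate 6 ⇒ r7c2=6.
Step 15. [r5c1∈{4}] nothing but 4 survives at r5c1. So r5c1=4.
Step 16. [r9c8∈{2,5}] r9c8 is the only open cell in row 9 admitting 5, so r9c8=5.
Step 17. [r2c4∈{5}] nothing but 5 survives at r2c4, so r2c4=5.
Step 18. [r1c8∈{8}] r1c8 has the single candidate 8, so r1c8=8.
Step 19. [r5c3∈{2}] nothing but 2 survives at r5c3. So r5c3=2.
Step 20. [r2c2∈{1}] nothing but 1 survives at r2c2. So r2c2=1.
Step 21. [r8c3∈{5}] nothing but 5 survives at r8c3, so r8c3=5.
Step 22. [r8c6∈{9}] r8c6 has the single candidate 9 ⇒ r8c6=9.
Step 23. [r2c3∈{6}] r2c3 has the single candidate 6 ⇒ r2c3=6.
Step 24. [r9c7∈{2}] r9c7 is down to just 2, so r9c7=2.
Step 25. [r3c9∈{9}] r3c9 has the single candidate 9. So r3c9=9.
Step 26. [r8c1∈{7}] only 7 remains possible at r8c1, so r8c1=7.
Step 27. [r9c6∈{6}] r9c6's peers cover all but 6 ⇒ r9c6=6.
Step 28. [r4c5∈{6}] r4c5's peers cover all but 6 ⇒ r4c5=6.
Step 29. [r3c6∈{8}] only 8 remains possible at r3c6. So r3c6=8.
Step 30. [r5c2∈{8}] r5c2's peers cover all but 8 ⇒ r5c2=8.
Step 31. [r3c5∈{1}] nothing but 1 survives at r3c5. So r3c5=1.
Step 32. [r4c8∈{2}] r4c8 is down to just 2, so r4c8=2.
Step 33. [r6c6∈{5}] r6c6 is down to just 5, so r6c6=5.
Step 34. [r7c9∈{7}] r7c9's peers cover all but 7, so r7c9=7.
Step 35. [r3c3∈{4}] only 4 remains possible at r3c3. So r3c3=4.
Step 36. [r4c9∈{1}] r4c9 is down to just 1, so r4c9=1.
Step 37. [r6c7∈{8}] only 8 remains possible at r6c7. So r6c7=8.
Step 38. [r9c1∈{1}] nothing but 1 survives at r9c1, so r9c1=1.
Step 39. [r1c9∈{6}] r1c9 is down to just 6. So r1c9=6.

Answer: 9 5 7 2 4 3 1 8 6 / 8 1 6 5 9 7 3 4 2 / 2 3 4 6 1 8 5 7 9 / 5 9 3 8 6 4 7 2 1 / 4 8 2 7 3 1 9 6 5 / 6 7 1 9 2 5 8 3 4 / 3 6 8 1 5 2 4 9 7 / 7 2 5 4 8 9 6 1 3 / 1 4 9 3 7 6 2 5 8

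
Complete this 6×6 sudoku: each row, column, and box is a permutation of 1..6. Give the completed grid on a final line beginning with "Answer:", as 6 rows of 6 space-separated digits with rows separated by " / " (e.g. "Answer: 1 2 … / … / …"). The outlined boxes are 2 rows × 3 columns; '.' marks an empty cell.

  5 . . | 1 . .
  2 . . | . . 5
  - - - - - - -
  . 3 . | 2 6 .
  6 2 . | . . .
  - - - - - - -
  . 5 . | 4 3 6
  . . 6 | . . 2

Step 1. [r2c5∈{4}] r2c5 has the single candidate 4 ⇒ r2c5=4.
Step 2. [r6c5∈{1,5}] in box 6, 1 fits only at r6c5. So r6c5=1.
Step 3. [r1c6∈{3}] nothing but 3 survives at r1c6, so r1c6=3.
Step 4. [r1c3∈{4}] r1c3 has the single candidate 4. So r1c3=4.
Step 5. [r3c1∈{1,4}] 4 has one home in box 3: r3c1, so r3c1=4.
Step 6. [r3c3∈{1,5}] r3c3 is the only open cell in row 3 admitting 5 ⇒ r3c3=5.
Step 7. [r4c3∈{1}] r4c3 is down to just 1 ⇒ r4c3=1.
Step 8. [r1c2∈{6}] r1c2's peers cover all but 6, so r1c2=6.
Step 9. [r4c4∈{3,5}] r4c4 is the only open cell in row 4 admitting 3, so r4c4=3.
Step 10. [r2c4∈{6}] r2c4 is down to just 6. So r2c4=6.
Step 11. [r6c2∈{4}] nothing but 4 survives at r6c2 ⇒ r6c2=4.
Step 12. [r2c3∈{3}] r2c3 is down to just 3, so r2c3=3.
Step 13. [r6c1∈{3}] only 3 remains possible at r6c1 ⇒ r6c1=3.
Step 14. [r5c1∈{1}] only 1 remains possible at r5c1. So r5c1=1.
Step 15. [r5c3∈{2}] only 2 remains possible at r5c3. So r5c3=2.
Step 16. [r2c2∈{1}] only 1 remains possible at r2c2. So r2c2=1.
Step 17. [r6c4∈{5}] only 5 remains possible at r6c4, so r6c4=5.
Step 18. [r1c5∈{2}] r1c5 is down to just 2. So r1c5=2.
Step 19. [r4c5∈{5}] r4c5 has the single candidate 5, so r4c5=5.
Step 20. [r3c6∈{1}] nothing but 1 survives at r3c6. So r3c6=1.
Step 21. [r4c6∈{4}] r4c6 is down to just 4, so r4c6=4.

Answer: 5 6 4 1 2 3 / 2 1 3 6 4 5 / 4 3 5 2 6 1 / 6 2 1 3 5 4 / 1 5 2 4 3 6 / 3 4 6 5 1 2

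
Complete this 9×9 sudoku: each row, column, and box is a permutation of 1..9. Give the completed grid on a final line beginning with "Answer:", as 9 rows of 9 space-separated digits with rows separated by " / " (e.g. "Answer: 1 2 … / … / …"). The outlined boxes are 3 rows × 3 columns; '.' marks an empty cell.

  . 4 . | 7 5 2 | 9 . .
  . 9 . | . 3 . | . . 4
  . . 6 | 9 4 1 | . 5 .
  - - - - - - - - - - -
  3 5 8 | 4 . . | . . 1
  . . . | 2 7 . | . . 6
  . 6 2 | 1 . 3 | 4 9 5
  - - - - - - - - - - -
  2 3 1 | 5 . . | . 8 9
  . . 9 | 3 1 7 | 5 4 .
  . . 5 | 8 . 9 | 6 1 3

Step 1. [r3c9∈{2,7,8}] in col 9, 7 fits only at r3c9, so r3c9=7.
Step 2. [r3c1∈{8}] only 8 remains possible at r3c1. So r3c1=8.
Step 3. [r2c7∈{1,2,8}] across col 7, 1 lands solely at r2c7, so r2c7=1.
Step 4. [r3c7∈{2,3}] across row 3, 3 lands solely at r3c7. So r3c7=3.
Step 5. [r4c6∈{6}] r4c6 is down to just 6. So r4c6=6.
Step 6. [r2c8∈{2,6}] across row 2, 2 lands solely at r2c8. So r2c8=2.
Step 7. [r9c1∈{4,7}] row 9 places 4 nowhere but r9c1. So r9c1=4.
Step 8. [r4c8∈{7}] r4c8 is down to just 7. So r4c8=7.
Step 9. [r5c6∈{5,8}] r5c6 is the only open cell in row 5 admitting 5 ⇒ r5c6=5.
Step 10. [r5c2∈{1}] r5c2 is down to just 1. So r5c2=1.
Step 11. [r6c1∈{7}] only 7 remains possible at r6c1. So r6c1=7.
Step 12. [r1c9∈{8}] r1c9 is down to just 8. So r1c9=8.
Step 13. [r8c2∈{8}] r8c2 is down to just 8, so r8c2=8.
Step 14. [r2c4∈{6}] r2c4 is down to just 6, so r2c4=6.
Step 15. [r5c8∈{3}] r5c8 is down to just 3, so r5c8=3.
Step 16. [r4c5∈{9}] r4c5 is down to just 9, so r4c5=9.
Step 17. [r1c1∈{1}] only 1 remains possible at r1c1 ⇒ r1c1=1.
Step 18. [r2c6∈{8}] r2c6 is down to just 8. So r2c6=8.
Step 19. [r5c3∈{4}] nothing but 4 survives at r5c3, so r5c3=4.
Step 20. [r7c7∈{7}] r7c7 has the single candidate 7 ⇒ r7c7=7.
Step 21. [r5c7∈{8}] r5c7's peers cover all but 8 ⇒ r5c7=8.
Step 22. [r2c3∈{7}] r2c3 is down to just 7 ⇒ r2c3=7.
Step 23. [r8c9∈{2}] nothing but 2 survives at r8c9 ⇒ r8c9=2.
Step 24. [r2c1∈{5}] only 5 remains possible at r2c1. So r2c1=5.
Step 25. [r3c2∈{2}] r3c2's peers cover all but 2. So r3c2=2.
Step 26. [r9c2∈{7}] r9c2 has the single candidate 7. So r9c2=7.
Step 27. [r1c8∈{6}] r1c8's peers cover all but 6. So r1c8=6.
Step 28. [r6c5∈{8}] only 8 remains possible at r6c5. So r6c5=8.
Step 29. [r7c5∈{6}] r7c5 has the single candidate 6, so r7c5=6.
Step 30. [r1c3∈{3}] r1c3 has the single candidate 3 ⇒ r1c3=3.
Step 31. [r4c7∈{2}] only 2 remains possible at r4c7 ⇒ r4c7=2.
Step 32. [r5c1∈{9}] nothing but 9 survives at r5c1 ⇒ r5c1=9.
Step 33. [r8c1∈{6}] nothing but 6 survives at r8c1, so r8c1=6.
Step 34. [r7c6∈{4}] r7c6 has the single candidate 4. So r7c6=4.
Step 35. [r9c5∈{2}] r9c5's peers cover all but 2, so r9c5=2.

Answer: 1 4 3 7 5 2 9 6 8 / 5 9 7 6 3 8 1 2 4 / 8 2 6 9 4 1 3 5 7 / 3 5 8 4 9 6 2 7 1 / 9 1 4 2 7 5 8 3 6 / 7 6 2 1 8 3 4 9 5 / 2 3 1 5 6 4 7 8 9 / 6 8 9 3 1 7 5 4 2 / 4 7 5 8 2 9 6 1 3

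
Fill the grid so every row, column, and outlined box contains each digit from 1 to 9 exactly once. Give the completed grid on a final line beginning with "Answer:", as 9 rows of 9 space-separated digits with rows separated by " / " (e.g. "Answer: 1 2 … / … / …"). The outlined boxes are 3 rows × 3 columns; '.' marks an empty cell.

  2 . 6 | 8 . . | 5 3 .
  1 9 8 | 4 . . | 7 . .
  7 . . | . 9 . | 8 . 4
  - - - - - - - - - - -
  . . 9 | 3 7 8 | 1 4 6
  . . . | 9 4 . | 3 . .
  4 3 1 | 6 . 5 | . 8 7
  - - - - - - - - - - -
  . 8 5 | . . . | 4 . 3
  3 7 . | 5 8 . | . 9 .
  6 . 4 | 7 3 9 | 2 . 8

Step 1. [r5c6∈{1,2}] in row 5, 1 fits only at r5c6, so r5c6=1.
Step 2. [r2c9∈{2}] r2c9's peers cover all but 2. So r2c9=2.
Step 3. [r2c8∈{6}] r2c8 is down to just 6 ⇒ r2c8=6.
Step 4. [r3c8∈{1}] r3c8's peers cover all but 1. So r3c8=1.
Step 5. [r3c6∈{2,3,6}] row 3 places 6 nowhere but r3c6, so r3c6=6.
Step 6. [r5c8∈{2,5}] in col 8, 2 fits only at r5c8. So r5c8=2.
Step 7. [r4c1∈{5}] nothing but 5 survives at r4c1 ⇒ r4c1=5.
Step 8. [r7c6∈{2}] r7c6 has the single candidate 2, so r7c6=2.
Step 9. [r7c5∈{1,6}] across row 7, 6 lands solely at r7c5, so r7c5=6.
Step 10. [r7c4∈{1}] nothing but 1 survives at r7c4 ⇒ r7c4=1.
Step 11. [r6c5∈{2}] r6c5 is down to just 2. So r6c5=2.
Step 12. [r8c9∈{1}] nothing but 1 survives at r8c9. So r8c9=1.
Step 13. [r1c5∈{1}] nothing but 1 survives at r1c5, so r1c5=1.
Step 14. [r7c1∈{9}] r7c1 has the single candidate 9. So r7c1=9.
Step 15. [r1c2∈{4}] r1c2's peers cover all but 4. So r1c2=4.
Step 16. [r5c2∈{6}] r5c2's peers cover all but 6, so r5c2=6.
Step 17. [r2c6∈{3}] r2c6's peers cover all but 3 ⇒ r2c6=3.
Step 18. [r9c8∈{5}] r9c8 has the single candidate 5, so r9c8=5.
Step 19. [r8c3∈{2}] nothing but 2 survives at r8c3. So r8c3=2.
Step 20. [r6c7∈{9}] nothing but 9 survives at r6c7. So r6c7=9.
Step 21. [r3c4∈{2}] r3c4's peers cover all but 2. So r3c4=2.
Step 22. [r1c9∈{9}] r1c9 is down to just 9, so r1c9=9.
Step 23. [r8c7∈{6}] only 6 remains possible at r8c7. So r8c7=6.
Step 24. [r5c9∈{5}] nothing but 5 survives at r5c9, so r5c9=5.
Step 25. [r4c2∈{2}] r4c2's peers cover all but 2 ⇒ r4c2=2.
Step 26. [r3c2∈{5}] nothing but 5 survives at r3c2 ⇒ r3c2=5.
Step 27. [r8c6∈{4}] nothing but 4 survives at r8c6, so r8c6=4.
Step 28. [r5c3∈{7}] nothing but 7 survives at r5c3. So r5c3=7.
Step 29. [r7c8∈{7}] only 7 remains possible at r7c8, so r7c8=7.
Step 30. [r3c3∈{3}] only 3 remains possible at r3c3, so r3c3=3.
Step 31. [r1c6∈{7}] r1c6 is down to just 7, so r1c6=7.
Step 32. [r9c2∈{1}] only 1 remains possible at r9c2. So r9c2=1.
Step 33. [r5c1∈{8}] r5c1 has the single candidate 8, so r5c1=8.
Step 34. [r2c5∈{5}] r2c5 has the single candidate 5, so r2c5=5.

Answer: 2 4 6 8 1 7 5 3 9 / 1 9 8 4 5 3 7 6 2 / 7 5 3 2 9 6 8 1 4 / 5 2 9 3 7 8 1 4 6 / 8 6 7 9 4 1 3 2 5 / 4 3 1 6 2 5 9 8 7 / 9 8 5 1 6 2 4 7 3 / 3 7 2 5 8 4 6 9 1 / 6 1 4 7 3 9 2 5 8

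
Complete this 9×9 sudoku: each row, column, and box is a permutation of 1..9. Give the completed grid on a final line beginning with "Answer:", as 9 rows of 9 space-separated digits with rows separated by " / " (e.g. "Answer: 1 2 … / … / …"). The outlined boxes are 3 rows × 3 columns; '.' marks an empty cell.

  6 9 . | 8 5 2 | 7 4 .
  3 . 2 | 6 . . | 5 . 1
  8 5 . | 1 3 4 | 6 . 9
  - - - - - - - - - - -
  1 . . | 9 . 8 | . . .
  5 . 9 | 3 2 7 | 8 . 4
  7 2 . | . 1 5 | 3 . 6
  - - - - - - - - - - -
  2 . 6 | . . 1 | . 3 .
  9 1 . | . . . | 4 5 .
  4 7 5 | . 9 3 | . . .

Step 1. [r9c4∈{2}] r9c4 has the single candidate 2. So r9c4=2.
Step 2. [r8c4∈{7}] only 7 remains possible at r8c4. So r8c4=7.
Step 3. [r7c2∈{8}] r7c2 has the single candidate 8, so r7c2=8.
Step 4. [r4c5∈{4,6}] in box 5, 6 fits only at r4c5. So r4c5=6.
Step 5. [r4c2∈{3,4}] in col 2, 3 fits only at r4c2. So r4c2=3.
Step 6. [r4c7∈{2}] only 2 remains possible at r4c7 ⇒ r4c7=2.
Step 7. [r9c8∈{1,6,8}] in row 9, 6 fits only at r9c8. So r9c8=6.
Step 8. [r6c4∈{4}] r6c4 is down to just 4, so r6c4=4.
Step 9. [r8c5∈{8}] r8c5 has the single candidate 8. So r8c5=8.
Step 10. [r4c9∈{5,7}] r4c9 is the only open cell in row 4 admitting 5. So r4c9=5.
Step 11. [r8c3∈{3}] r8c3's peers cover all but 3. So r8c3=3.
Step 12. [r2c2∈{4}] r2c2 is down to just 4. So r2c2=4.
Step 13. [r8c6∈{6}] r8c6 has the single candidate 6, so r8c6=6.
Step 14. [r2c8∈{8}] r2c8 is down to just 8. So r2c8=8.
Step 15. [r2c6∈{9}] r2c6 is down to just 9, so r2c6=9.
Step 16. [r3c8∈{2}] r3c8 has the single candidate 2. So r3c8=2.
Step 17. [r5c8∈{1}] r5c8's peers cover all but 1 ⇒ r5c8=1.
Step 18. [r1c3∈{1}] r1c3 has the single candidate 1. So r1c3=1.
Step 19. [r9c9∈{8}] r9c9's peers cover all but 8, so r9c9=8.
Step 20. [r7c7∈{9}] r7c7's peers cover all but 9 ⇒ r7c7=9.
Step 21. [r1c9∈{3}] r1c9 is down to just 3 ⇒ r1c9=3.
Step 22. [r4c8∈{7}] nothing but 7 survives at r4c8 ⇒ r4c8=7.
Step 23. [r3c3∈{7}] nothing but 7 survives at r3c3. So r3c3=7.
Step 24. [r5c2∈{6}] r5c2's peers cover all but 6. So r5c2=6.
Step 25. [r6c8∈{9}] only 9 remains possible at r6c8 ⇒ r6c8=9.
Step 26. [r7c4∈{5}] r7c4's peers cover all but 5, so r7c4=5.
Step 27. [r8c9∈{2}] only 2 remains possible at r8c9, so r8c9=2.
Step 28. [r4c3∈{4}] r4c3 has the single candidate 4. So r4c3=4.
Step 29. [r7c5∈{4}] r7c5's peers cover all but 4 ⇒ r7c5=4.
Step 30. [r2c5∈{7}] r2c5 is down to just 7 ⇒ r2c5=7.
Step 31. [r6c3∈{8}] r6c3 has the single candidate 8. So r6c3=8.
Step 32. [r7c9∈{7}] r7c9 is down to just 7 ⇒ r7c9=7.
Step 33. [r9c7∈{1}] only 1 remains possible at r9c7. So r9c7=1.

Answer: 6 9 1 8 5 2 7 4 3 / 3 4 2 6 7 9 5 8 1 / 8 5 7 1 3 4 6 2 9 / 1 3 4 9 6 8 2 7 5 / 5 6 9 3 2 7 8 1 4 / 7 2 8 4 1 5 3 9 6 / 2 8 6 5 4 1 9 3 7 / 9 1 3 7 8 6 4 5 2 / 4 7 5 2 9 3 1 6 8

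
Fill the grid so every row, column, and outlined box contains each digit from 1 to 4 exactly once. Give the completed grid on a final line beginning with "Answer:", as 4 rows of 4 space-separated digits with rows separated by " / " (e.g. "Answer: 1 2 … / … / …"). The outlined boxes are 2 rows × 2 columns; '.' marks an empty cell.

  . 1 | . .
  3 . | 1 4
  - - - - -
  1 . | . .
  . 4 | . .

Step 1. [r4c1∈{2}] r4c1 has the single candidate 2, so r4c1=2.
Step 2. [r4c3∈{3}] r4c3's peers cover all but 3. So r4c3=3.
Step 3. [r1c3∈{2}] r1c3 has the single candidate 2. So r1c3=2.
Step 4. [r1c1∈{4}] r1c1's peers cover all but 4, so r1c1=4.
Step 5. [r3c3∈{4}] only 4 remains possible at r3c3 ⇒ r3c3=4.
Step 6. [r4c4∈{1}] r4c4's peers cover all but 1. So r4c4=1.
Step 7. [r3c2∈{3}] only 3 remains possible at r3c2, so r3c2=3.
Step 8. [r2c2∈{2}] r2c2's peers cover all but 2. So r2c2=2.
Step 9. [r3c4∈{2}] nothing but 2 survives at r3c4. So r3c4=2.
Step 10. [r1c4∈{3}] nothing but 3 survives at r1c4. So r1c4=3.

Answer: 4 1 2 3 / 3 2 1 4 / 1 3 4 2 / 2 4 3 1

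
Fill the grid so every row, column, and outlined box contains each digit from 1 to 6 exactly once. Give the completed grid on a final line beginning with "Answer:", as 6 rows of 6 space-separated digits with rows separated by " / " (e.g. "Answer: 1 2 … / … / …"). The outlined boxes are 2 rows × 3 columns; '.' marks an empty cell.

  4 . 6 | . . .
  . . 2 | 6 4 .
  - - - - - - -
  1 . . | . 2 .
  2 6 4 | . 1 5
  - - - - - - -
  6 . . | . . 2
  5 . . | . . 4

Step 1. [r4c4∈{3}] only 3 remains possible at r4c4 ⇒ r4c4=3.
Step 2. [r6c4∈{1}] r6c4 has the single candidate 1. So r6c4=1.
Step 3. [r6c3∈{3}] nothing but 3 survives at r6c3. So r6c3=3.
Step 4. [r2c2∈{1,3,5}] 5 has one home in row 2: r2c2, so r2c2=5.
Step 5. [r1c2∈{1,3}] box 1 places 1 nowhere but r1c2 ⇒ r1c2=1.
Step 6. [r5c4∈{5}] only 5 remains possible at r5c4. So r5c4=5.
Step 7. [r1c6∈{3}] nothing but 3 survives at r1c6, so r1c6=3.
Step 8. [r5c3∈{1}] r5c3 has the single candidate 1, so r5c3=1.
Step 9. [r3c4∈{4}] only 4 remains possible at r3c4 ⇒ r3c4=4.
Step 10. [r2c6∈{1}] only 1 remains possible at r2c6, so r2c6=1.
Step 11. [r3c3∈{5}] nothing but 5 survives at r3c3 ⇒ r3c3=5.
Step 12. [r2c1∈{3}] r2c1's peers cover all but 3, so r2c1=3.
Step 13. [r3c6∈{6}] nothing but 6 survives at r3c6 ⇒ r3c6=6.
Step 14. [r3c2∈{3}] r3c2 is down to just 3. So r3c2=3.
Step 15. [r1c5∈{5}] r1c5 is down to just 5. So r1c5=5.
Step 16. [r6c2∈{2}] nothing but 2 survives at r6c2 ⇒ r6c2=2.
Step 17. [r5c2∈{4}] only 4 remains possible at r5c2 ⇒ r5c2=4.
Step 18. [r1c4∈{2}] r1c4 is down to just 2. So r1c4=2.
Step 19. [r5c5∈{3}] r5c5's peers cover all but 3. So r5c5=3.
Step 20. [r6c5∈{6}] nothing but 6 survives at r6c5. So r6c5=6.

Answer: 4 1 6 2 5 3 / 3 5 2 6 4 1 / 1 3 5 4 2 6 / 2 6 4 3 1 5 / 6 4 1 5 3 2 / 5 2 3 1 6 4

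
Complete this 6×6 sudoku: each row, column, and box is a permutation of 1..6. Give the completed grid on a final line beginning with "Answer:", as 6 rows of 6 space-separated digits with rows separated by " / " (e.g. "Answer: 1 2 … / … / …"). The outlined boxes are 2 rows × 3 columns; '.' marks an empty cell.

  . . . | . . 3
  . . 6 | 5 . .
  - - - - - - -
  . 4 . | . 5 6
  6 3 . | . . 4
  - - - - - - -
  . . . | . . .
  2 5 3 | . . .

Step 1. [r3c1∈{1}] only 1 remains possible at r3c1, so r3c1=1.
Step 2. [r6c6∈{1}] r6c6's peers cover all but 1 ⇒ r6c6=1.
Step 3. [r5c1∈{4}] only 4 remains possible at r5c1 ⇒ r5c1=4.
Step 4. [r2c5∈{1,2,4}] 4 has one home in row 2: r2c5. So r2c5=4.
Step 5. [r2c2∈{1,2}] in row 2, 1 fits only at r2c2 ⇒ r2c2=1.
Step 6. [r6c5∈{6}] nothing but 6 survives at r6c5, so r6c5=6.
Step 7. [r2c6∈{2}] r2c6's peers cover all but 2 ⇒ r2c6=2.
Step 8. [r3c3∈{2}] r3c3's peers cover all but 2. So r3c3=2.
Step 9. [r5c5∈{2,3}] 3 has one home in col 5: r5c5, so r5c5=3.
Step 10. [r1c5∈{1}] nothing but 1 survives at r1c5, so r1c5=1.
Step 11. [r4c3∈{5}] nothing but 5 survives at r4c3, so r4c3=5.
Step 12. [r4c4∈{1,2}] row 4 places 1 nowhere but r4c4. So r4c4=1.
Step 13. [r1c4∈{6}] nothing but 6 survives at r1c4 ⇒ r1c4=6.
Step 14. [r3c4∈{3}] r3c4 is down to just 3. So r3c4=3.
Step 15. [r5c4∈{2}] r5c4's peers cover all but 2, so r5c4=2.
Step 16. [r6c4∈{4}] only 4 remains possible at r6c4. So r6c4=4.
Step 17. [r5c3∈{1}] only 1 remains possible at r5c3. So r5c3=1.
Step 18. [r5c6∈{5}] r5c6 has the single candidate 5. So r5c6=5.
Step 19. [r2c1∈{3}] nothing but 3 survives at r2c1, so r2c1=3.
Step 20. [r4c5∈{2}] r4c5's peers cover all but 2 ⇒ r4c5=2.
Step 21. [r1c3∈{4}] r1c3's peers cover all but 4, so r1c3=4.
Step 22. [r1c1∈{5}] nothing but 5 survives at r1c1, so r1c1=5.
Step 23. [r5c2∈{6}] r5c2's peers cover all but 6, so r5c2=6.
Step 24. [r1c2∈{2}] nothing but 2 survives at r1c2, so r1c2=2.

Answer: 5 2 4 6 1 3 / 3 1 6 5 4 2 / 1 4 2 3 5 6 / 6 3 5 1 2 4 / 4 6 1 2 3 5 / 2 5 3 4 6 1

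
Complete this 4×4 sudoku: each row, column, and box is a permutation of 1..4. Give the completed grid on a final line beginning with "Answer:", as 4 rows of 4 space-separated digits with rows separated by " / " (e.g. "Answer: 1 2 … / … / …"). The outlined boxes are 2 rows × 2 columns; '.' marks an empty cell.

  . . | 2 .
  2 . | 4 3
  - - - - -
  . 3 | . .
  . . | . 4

Step 1. [r4c1∈{1}] r4c1 is down to just 1 ⇒ r4c1=1.
Step 2. [r1c4∈{1}] nothing but 1 survives at r1c4, so r1c4=1.
Step 3. [r1c2∈{4}] only 4 remains possible at r1c2. So r1c2=4.
Step 4. [r2c2∈{1}] r2c2's peers cover all but 1, so r2c2=1.
Step 5. [r1c1∈{3}] r1c1 is down to just 3. So r1c1=3.
Step 6. [r3c4∈{2}] r3c4's peers cover all but 2, so r3c4=2.
Step 7. [r3c1∈{4}] r3c1 is down to just 4, so r3c1=4.
Step 8. [r3c3∈{1}] only 1 remains possible at r3c3. So r3c3=1.
Step 9. [r4c2∈{2}] nothing but 2 survives at r4c2 ⇒ r4c2=2.
Step 10. [r4c3∈{3}] r4c3 is down to just 3 ⇒ r4c3=3.

Answer: 3 4 2 1 / 2 1 4 3 / 4 3 1 2 / 1 2 3 4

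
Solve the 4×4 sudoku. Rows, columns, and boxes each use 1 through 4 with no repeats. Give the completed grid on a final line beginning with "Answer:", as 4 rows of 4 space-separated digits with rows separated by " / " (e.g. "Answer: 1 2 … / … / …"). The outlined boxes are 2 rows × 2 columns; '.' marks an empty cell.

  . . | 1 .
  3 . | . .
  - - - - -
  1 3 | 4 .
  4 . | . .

Step 1. [r2c3∈{2}] nothing but 2 survives at r2c3, so r2c3=2.
Step 2. [r2c4∈{4}] r2c4 has the single candidate 4. So r2c4=4.
Step 3. [r4c2∈{2}] only 2 remains possible at r4c2. So r4c2=2.
Step 4. [r1c4∈{3}] r1c4 has the single candidate 3, so r1c4=3.
Step 5. [r3c4∈{2}] only 2 remains possible at r3c4 ⇒ r3c4=2.
Step 6. [r1c1∈{2}] r1c1 has the single candidate 2 ⇒ r1c1=2.
Step 7. [r4c3∈{3}] r4c3 is down to just 3 ⇒ r4c3=3.
Step 8. [r2c2∈{1}] r2c2 has the single candidate 1. So r2c2=1.
Step 9. [r4c4∈{1}] r4c4 has the single candidate 1. So r4c4=1.
Step 10. [r1c2∈{4}] r1c2 is down to just 4 ⇒ r1c2=4.

Answer: 2 4 1 3 / 3 1 2 4 / 1 3 4 2 / 4 2 3 1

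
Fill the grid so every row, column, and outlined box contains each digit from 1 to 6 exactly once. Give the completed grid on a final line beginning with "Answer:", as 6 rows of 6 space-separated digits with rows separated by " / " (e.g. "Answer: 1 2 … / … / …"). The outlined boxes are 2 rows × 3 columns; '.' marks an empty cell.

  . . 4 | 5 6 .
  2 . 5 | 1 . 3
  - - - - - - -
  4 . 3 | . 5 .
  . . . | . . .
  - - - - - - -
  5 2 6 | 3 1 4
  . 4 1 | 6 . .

Step 1. [r4c1∈{1,6}] r4c1 is the only open cell in col 1 admitting 6 ⇒ r4c1=6.
Step 2. [r3c4∈{2}] only 2 remains possible at r3c4. So r3c4=2.
Step 3. [r3c2∈{1}] r3c2 is down to just 1 ⇒ r3c2=1.
Step 4. [r1c1∈{1,3}] r1c1 is the only open cell in row 1 admitting 1. So r1c1=1.
Step 5. [r2c5∈{4}] r2c5 has the single candidate 4, so r2c5=4.
Step 6. [r6c6∈{2,5}] in row 6, 5 fits only at r6c6 ⇒ r6c6=5.
Step 7. [r4c5∈{3}] only 3 remains possible at r4c5 ⇒ r4c5=3.
Step 8. [r4c2∈{5}] only 5 remains possible at r4c2. So r4c2=5.
Step 9. [r6c5∈{2}] nothing but 2 survives at r6c5 ⇒ r6c5=2.
Step 10. [r2c2∈{6}] only 6 remains possible at r2c2, so r2c2=6.
Step 11. [r1c6∈{2}] r1c6's peers cover all but 2 ⇒ r1c6=2.
Step 12. [r4c3∈{2}] nothing but 2 survives at r4c3, so r4c3=2.
Step 13. [r1c2∈{3}] only 3 remains possible at r1c2. So r1c2=3.
Step 14. [r3c6∈{6}] r3c6 is down to just 6, so r3c6=6.
Step 15. [r4c6∈{1}] r4c6's peers cover all but 1 ⇒ r4c6=1.
Step 16. [r6c1∈{3}] nothing but 3 survives at r6c1. So r6c1=3.
Step 17. [r4c4∈{4}] r4c4's peers cover all but 4, so r4c4=4.

Answer: 1 3 4 5 6 2 / 2 6 5 1 4 3 / 4 1 3 2 5 6 / 6 5 2 4 3 1 / 5 2 6 3 1 4 / 3 4 1 6 2 5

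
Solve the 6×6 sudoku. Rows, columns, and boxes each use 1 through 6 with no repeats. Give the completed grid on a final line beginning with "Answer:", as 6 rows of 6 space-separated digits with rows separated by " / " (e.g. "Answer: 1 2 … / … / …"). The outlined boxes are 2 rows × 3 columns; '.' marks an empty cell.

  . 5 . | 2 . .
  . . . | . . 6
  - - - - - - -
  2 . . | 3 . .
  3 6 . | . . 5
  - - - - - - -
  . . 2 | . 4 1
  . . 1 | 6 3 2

Step 1. [r1c5∈{1}] r1c5's peers cover all but 1, so r1c5=1.
Step 2. [r4c3∈{4}] r4c3 has the single candidate 4, so r4c3=4.
Step 3. [r2c4∈{4,5}] across col 4, 4 lands solely at r2c4. So r2c4=4.
Step 4. [r5c1∈{5,6}] 6 has one home in row 5: r5c1. So r5c1=6.
Step 5. [r2c2∈{1,2,3}] in row 2, 2 fits only at r2c2. So r2c2=2.
Step 6. [r6c1∈{4,5}] in row 6, 5 fits only at r6c1 ⇒ r6c1=5.
Step 7. [r1c3∈{3,6}] row 1 places 6 nowhere but r1c3, so r1c3=6.
Step 8. [r4c4∈{1}] r4c4 is down to just 1 ⇒ r4c4=1.
Step 9. [r4c5∈{2}] nothing but 2 survives at r4c5, so r4c5=2.
Step 10. [r5c2∈{3}] r5c2's peers cover all but 3 ⇒ r5c2=3.
Step 11. [r6c2∈{4}] r6c2's peers cover all but 4. So r6c2=4.
Step 12. [r2c1∈{1}] r2c1's peers cover all but 1. So r2c1=1.
Step 13. [r1c6∈{3}] r1c6's peers cover all but 3, so r1c6=3.
Step 14. [r3c3∈{5}] only 5 remains possible at r3c3, so r3c3=5.
Step 15. [r5c4∈{5}] nothing but 5 survives at r5c4 ⇒ r5c4=5.
Step 16. [r3c2∈{1}] nothing but 1 survives at r3c2 ⇒ r3c2=1.
Step 17. [r2c5∈{5}] r2c5 has the single candidate 5 ⇒ r2c5=5.
Step 18. [r3c6∈{4}] r3c6's peers cover all but 4 ⇒ r3c6=4.
Step 19. [r1c1∈{4}] nothing but 4 survives at r1c1. So r1c1=4.
Step 20. [r3c5∈{6}] only 6 remains possible at r3c5. So r3c5=6.
Step 21. [r2c3∈{3}] r2c3's peers cover all but 3, so r2c3=3.

Answer: 4 5 6 2 1 3 / 1 2 3 4 5 6 / 2 1 5 3 6 4 / 3 6 4 1 2 5 / 6 3 2 5 4 1 / 5 4 1 6 3 2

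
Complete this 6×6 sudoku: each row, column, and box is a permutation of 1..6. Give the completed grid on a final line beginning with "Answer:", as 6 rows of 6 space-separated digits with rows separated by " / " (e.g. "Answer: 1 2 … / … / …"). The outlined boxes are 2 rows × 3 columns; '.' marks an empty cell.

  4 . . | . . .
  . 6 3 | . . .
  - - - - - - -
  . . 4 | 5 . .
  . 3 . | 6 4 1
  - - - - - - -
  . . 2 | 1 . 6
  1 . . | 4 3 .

Step 1. [r2c4∈{2}] r2c4's peers cover all but 2 ⇒ r2c4=2.
Step 2. [r2c1∈{5}] nothing but 5 survives at r2c1, so r2c1=5.
Step 3. [r3c5∈{2}] r3c5 is down to just 2 ⇒ r3c5=2.
Step 4. [r6c2∈{5}] r6c2 has the single candidate 5 ⇒ r6c2=5.
Step 5. [r1c3∈{1}] only 1 remains possible at r1c3 ⇒ r1c3=1.
Step 6. [r1c6∈{3,5}] in col 6, 5 fits only at r1c6, so r1c6=5.
Step 7. [r1c4∈{3}] only 3 remains possible at r1c4. So r1c4=3.
Step 8. [r3c2∈{1}] r3c2 is down to just 1. So r3c2=1.
Step 9. [r6c6∈{2}] r6c6 is down to just 2, so r6c6=2.
Step 10. [r5c1∈{3}] r5c1's peers cover all but 3. So r5c1=3.
Step 11. [r2c5∈{1}] nothing but 1 survives at r2c5. So r2c5=1.
Step 12. [r1c2∈{2}] r1c2 has the single candidate 2. So r1c2=2.
Step 13. [r1c5∈{6}] r1c5's peers cover all but 6 ⇒ r1c5=6.
Step 14. [r5c2∈{4}] only 4 remains possible at r5c2. So r5c2=4.
Step 15. [r3c1∈{6}] r3c1's peers cover all but 6 ⇒ r3c1=6.
Step 16. [r3c6∈{3}] r3c6 has the single candidate 3, so r3c6=3.
Step 17. [r4c1∈{2}] only 2 remains possible at r4c1. So r4c1=2.
Step 18. [r5c5∈{5}] r5c5 is down to just 5. So r5c5=5.
Step 19. [r4c3∈{5}] nothing but 5 survives at r4c3 ⇒ r4c3=5.
Step 20. [r2c6∈{4}] r2c6 has the single candidate 4. So r2c6=4.
Step 21. [r6c3∈{6}] r6c3's peers cover all but 6, so r6c3=6.

Answer: 4 2 1 3 6 5 / 5 6 3 2 1 4 / 6 1 4 5 2 3 / 2 3 5 6 4 1 / 3 4 2 1 5 6 / 1 5 6 4 3 2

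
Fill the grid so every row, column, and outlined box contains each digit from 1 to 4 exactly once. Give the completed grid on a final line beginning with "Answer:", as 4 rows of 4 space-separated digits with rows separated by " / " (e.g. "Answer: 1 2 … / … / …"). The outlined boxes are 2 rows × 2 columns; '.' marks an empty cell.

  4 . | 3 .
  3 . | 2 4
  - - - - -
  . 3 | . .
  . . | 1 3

Step 1. [r1c2∈{1,2}] row 1 places 2 nowhere but r1c2 ⇒ r1c2=2.
Step 2. [r4c1∈{2}] r4c1's peers cover all but 2. So r4c1=2.
Step 3. [r3c1∈{1}] r3c1 has the single candidate 1, so r3c1=1.
Step 4. [r3c3∈{4}] r3c3's peers cover all but 4 ⇒ r3c3=4.
Step 5. [r2c2∈{1}] r2c2's peers cover all but 1. So r2c2=1.
Step 6. [r1c4∈{1}] r1c4 is down to just 1 ⇒ r1c4=1.
Step 7. [r4c2∈{4}] r4c2 has the single candidate 4, so r4c2=4.
Step 8. [r3c4∈{2}] r3c4's peers cover all but 2 ⇒ r3c4=2.

Answer: 4 2 3 1 / 3 1 2 4 / 1 3 4 2 / 2 4 1 3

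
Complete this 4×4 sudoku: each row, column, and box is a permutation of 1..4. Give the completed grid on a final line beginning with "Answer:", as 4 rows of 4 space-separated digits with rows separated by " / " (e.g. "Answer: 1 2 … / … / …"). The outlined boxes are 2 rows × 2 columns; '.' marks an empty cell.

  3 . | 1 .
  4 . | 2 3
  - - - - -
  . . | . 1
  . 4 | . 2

Step 1. [r3c2∈{2,3}] col 2 places 3 nowhere but r3c2. So r3c2=3.
Step 2. [r4c3∈{3}] r4c3 has the single candidate 3, so r4c3=3.
Step 3. [r1c4∈{4}] r1c4's peers cover all but 4, so r1c4=4.
Step 4. [r4c1∈{1}] r4c1's peers cover all but 1 ⇒ r4c1=1.
Step 5. [r1c2∈{2}] only 2 remains possible at r1c2. So r1c2=2.
Step 6. [r3c1∈{2}] r3c1's peers cover all but 2. So r3c1=2.
Step 7. [r3c3∈{4}] only 4 remains possible at r3c3 ⇒ r3c3=4.
Step 8. [r2c2∈{1}] nothing but 1 survives at r2c2 ⇒ r2c2=1.

Answer: 3 2 1 4 / 4 1 2 3 / 2 3 4 1 / 1 4 3 2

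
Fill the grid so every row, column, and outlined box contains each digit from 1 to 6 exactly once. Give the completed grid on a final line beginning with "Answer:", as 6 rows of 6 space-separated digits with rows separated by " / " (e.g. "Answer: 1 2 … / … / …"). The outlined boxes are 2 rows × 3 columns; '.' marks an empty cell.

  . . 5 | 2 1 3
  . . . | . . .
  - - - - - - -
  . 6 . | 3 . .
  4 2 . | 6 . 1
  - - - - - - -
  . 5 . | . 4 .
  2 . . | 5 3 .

Step 1. [r2c5∈{5,6}] col 5 places 6 nowhere but r2c5, so r2c5=6.
Step 2. [r3c3∈{1}] r3c3 is down to just 1. So r3c3=1.
Step 3. [r2c2∈{1,3,4}] r2c2 is the only open cell in col 2 admitting 3, so r2c2=3.
Step 4. [r5c1∈{1,3,6}] across col 1, 3 lands solely at r5c1, so r5c1=3.
Step 5. [r3c6∈{2,4,5}] in row 3, 4 fits only at r3c6, so r3c6=4.
Step 6. [r1c2∈{4}] r1c2 is down to just 4 ⇒ r1c2=4.
Step 7. [r6c6∈{6}] r6c6 has the single candidate 6 ⇒ r6c6=6.
Step 8. [r3c5∈{2,5}] row 3 places 2 nowhere but r3c5. So r3c5=2.
Step 9. [r5c4∈{1}] nothing but 1 survives at r5c4 ⇒ r5c4=1.
Step 10. [r6c2∈{1}] r6c2 is down to just 1, so r6c2=1.
Step 11. [r3c1∈{5}] r3c1's peers cover all but 5. So r3c1=5.
Step 12. [r2c3∈{2}] r2c3 has the single candidate 2. So r2c3=2.
Step 13. [r4c3∈{3}] nothing but 3 survives at r4c3, so r4c3=3.
Step 14. [r6c3∈{4}] r6c3's peers cover all but 4 ⇒ r6c3=4.
Step 15. [r2c4∈{4}] nothing but 4 survives at r2c4 ⇒ r2c4=4.
Step 16. [r5c3∈{6}] r5c3's peers cover all but 6, so r5c3=6.
Step 17. [r4c5∈{5}] r4c5 is down to just 5. So r4c5=5.
Step 18. [r2c6∈{5}] r2c6 is down to just 5 ⇒ r2c6=5.
Step 19. [r1c1∈{6}] only 6 remains possible at r1c1, so r1c1=6.
Step 20. [r2c1∈{1}] r2c1's peers cover all but 1 ⇒ r2c1=1.
Step 21. [r5c6∈{2}] r5c6's peers cover all but 2 ⇒ r5c6=2.

Answer: 6 4 5 2 1 3 / 1 3 2 4 6 5 / 5 6 1 3 2 4 / 4 2 3 6 5 1 / 3 5 6 1 4 2 / 2 1 4 5 3 6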